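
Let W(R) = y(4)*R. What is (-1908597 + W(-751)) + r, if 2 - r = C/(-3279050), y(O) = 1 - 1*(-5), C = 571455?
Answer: -1254630652519/655810 ≈ -1.9131e+6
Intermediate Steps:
y(O) = 6 (y(O) = 1 + 5 = 6)
W(R) = 6*R
r = 1425911/655810 (r = 2 - 571455/(-3279050) = 2 - 571455*(-1)/3279050 = 2 - 1*(-114291/655810) = 2 + 114291/655810 = 1425911/655810 ≈ 2.1743)
(-1908597 + W(-751)) + r = (-1908597 + 6*(-751)) + 1425911/655810 = (-1908597 - 4506) + 1425911/655810 = -1913103 + 1425911/655810 = -1254630652519/655810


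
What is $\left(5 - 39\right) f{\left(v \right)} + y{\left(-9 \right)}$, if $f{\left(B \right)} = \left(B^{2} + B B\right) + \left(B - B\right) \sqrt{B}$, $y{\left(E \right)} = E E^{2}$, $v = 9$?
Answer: $-6237$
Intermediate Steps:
$y{\left(E \right)} = E^{3}$
$f{\left(B \right)} = 2 B^{2}$ ($f{\left(B \right)} = \left(B^{2} + B^{2}\right) + 0 \sqrt{B} = 2 B^{2} + 0 = 2 B^{2}$)
$\left(5 - 39\right) f{\left(v \right)} + y{\left(-9 \right)} = \left(5 - 39\right) 2 \cdot 9^{2} + \left(-9\right)^{3} = \left(5 - 39\right) 2 \cdot 81 - 729 = \left(-34\right) 162 - 729 = -5508 - 729 = -6237$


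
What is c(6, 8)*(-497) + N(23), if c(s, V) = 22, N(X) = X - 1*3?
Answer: -10914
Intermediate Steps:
N(X) = -3 + X (N(X) = X - 3 = -3 + X)
c(6, 8)*(-497) + N(23) = 22*(-497) + (-3 + 23) = -10934 + 20 = -10914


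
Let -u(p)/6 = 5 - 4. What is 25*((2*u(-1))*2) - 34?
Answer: -634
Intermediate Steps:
u(p) = -6 (u(p) = -6*(5 - 4) = -6*1 = -6)
25*((2*u(-1))*2) - 34 = 25*((2*(-6))*2) - 34 = 25*(-12*2) - 34 = 25*(-24) - 34 = -600 - 34 = -634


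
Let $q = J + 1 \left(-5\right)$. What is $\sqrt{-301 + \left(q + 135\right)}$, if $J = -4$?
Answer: $5 i \sqrt{7} \approx 13.229 i$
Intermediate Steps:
$q = -9$ ($q = -4 + 1 \left(-5\right) = -4 - 5 = -9$)
$\sqrt{-301 + \left(q + 135\right)} = \sqrt{-301 + \left(-9 + 135\right)} = \sqrt{-301 + 126} = \sqrt{-175} = 5 i \sqrt{7}$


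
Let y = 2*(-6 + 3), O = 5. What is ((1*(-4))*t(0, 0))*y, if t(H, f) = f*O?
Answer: 0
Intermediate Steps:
t(H, f) = 5*f (t(H, f) = f*5 = 5*f)
y = -6 (y = 2*(-3) = -6)
((1*(-4))*t(0, 0))*y = ((1*(-4))*(5*0))*(-6) = -4*0*(-6) = 0*(-6) = 0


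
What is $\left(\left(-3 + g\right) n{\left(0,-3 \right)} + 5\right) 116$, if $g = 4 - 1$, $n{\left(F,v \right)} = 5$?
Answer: $580$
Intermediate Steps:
$g = 3$
$\left(\left(-3 + g\right) n{\left(0,-3 \right)} + 5\right) 116 = \left(\left(-3 + 3\right) 5 + 5\right) 116 = \left(0 \cdot 5 + 5\right) 116 = \left(0 + 5\right) 116 = 5 \cdot 116 = 580$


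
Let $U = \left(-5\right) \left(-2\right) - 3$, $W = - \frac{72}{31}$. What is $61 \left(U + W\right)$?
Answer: $\frac{8845}{31} \approx 285.32$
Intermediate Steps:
$W = - \frac{72}{31}$ ($W = \left(-72\right) \frac{1}{31} = - \frac{72}{31} \approx -2.3226$)
$U = 7$ ($U = 10 - 3 = 7$)
$61 \left(U + W\right) = 61 \left(7 - \frac{72}{31}\right) = 61 \cdot \frac{145}{31} = \frac{8845}{31}$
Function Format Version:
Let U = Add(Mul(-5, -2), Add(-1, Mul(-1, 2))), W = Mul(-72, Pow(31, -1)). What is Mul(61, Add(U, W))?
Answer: Rational(8845, 31) ≈ 285.32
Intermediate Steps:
W = Rational(-72, 31) (W = Mul(-72, Rational(1, 31)) = Rational(-72, 31) ≈ -2.3226)
U = 7 (U = Add(10, Add(-1, -2)) = Add(10, -3) = 7)
Mul(61, Add(U, W)) = Mul(61, Add(7, Rational(-72, 31))) = Mul(61, Rational(145, 31)) = Rational(8845, 31)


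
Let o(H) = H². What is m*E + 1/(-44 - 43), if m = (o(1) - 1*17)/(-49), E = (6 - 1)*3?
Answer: 20831/4263 ≈ 4.8865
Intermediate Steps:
E = 15 (E = 5*3 = 15)
m = 16/49 (m = (1² - 1*17)/(-49) = (1 - 17)*(-1/49) = -16*(-1/49) = 16/49 ≈ 0.32653)
m*E + 1/(-44 - 43) = (16/49)*15 + 1/(-44 - 43) = 240/49 + 1/(-87) = 240/49 - 1/87 = 20831/4263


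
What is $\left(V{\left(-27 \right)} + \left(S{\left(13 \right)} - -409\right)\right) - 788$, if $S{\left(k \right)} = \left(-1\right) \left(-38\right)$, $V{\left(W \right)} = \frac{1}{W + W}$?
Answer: $- \frac{18415}{54} \approx -341.02$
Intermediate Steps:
$V{\left(W \right)} = \frac{1}{2 W}$
$S{\left(k \right)} = 38$
$\left(V{\left(-27 \right)} + \left(S{\left(13 \right)} - -409\right)\right) - 788 = \left(\frac{1}{2 \left(-27\right)} + \left(38 - -409\right)\right) - 788 = \left(\frac{1}{2} \left(- \frac{1}{27}\right) + \left(38 + 409\right)\right) - 788 = \left(- \frac{1}{54} + 447\right) - 788 = \frac{24137}{54} - 788 = - \frac{18415}{54}$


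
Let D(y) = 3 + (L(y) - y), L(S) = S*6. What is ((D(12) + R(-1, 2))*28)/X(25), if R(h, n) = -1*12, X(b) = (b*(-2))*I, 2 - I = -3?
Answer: -714/125 ≈ -5.7120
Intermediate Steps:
I = 5 (I = 2 - 1*(-3) = 2 + 3 = 5)
L(S) = 6*S
X(b) = -10*b (X(b) = (b*(-2))*5 = -2*b*5 = -10*b)
R(h, n) = -12
D(y) = 3 + 5*y (D(y) = 3 + (6*y - y) = 3 + 5*y)
((D(12) + R(-1, 2))*28)/X(25) = (((3 + 5*12) - 12)*28)/((-10*25)) = (((3 + 60) - 12)*28)/(-250) = ((63 - 12)*28)*(-1/250) = (51*28)*(-1/250) = 1428*(-1/250) = -714/125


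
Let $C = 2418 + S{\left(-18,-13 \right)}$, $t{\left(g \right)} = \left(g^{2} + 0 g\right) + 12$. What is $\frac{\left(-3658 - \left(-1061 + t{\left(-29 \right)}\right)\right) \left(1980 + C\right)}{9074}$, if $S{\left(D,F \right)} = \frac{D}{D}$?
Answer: $- \frac{7588275}{4537} \approx -1672.5$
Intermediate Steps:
$t{\left(g \right)} = 12 + g^{2}$ ($t{\left(g \right)} = \left(g^{2} + 0\right) + 12 = g^{2} + 12 = 12 + g^{2}$)
$S{\left(D,F \right)} = 1$
$C = 2419$ ($C = 2418 + 1 = 2419$)
$\frac{\left(-3658 - \left(-1061 + t{\left(-29 \right)}\right)\right) \left(1980 + C\right)}{9074} = \frac{\left(-3658 + \left(1061 - \left(12 + \left(-29\right)^{2}\right)\right)\right) \left(1980 + 2419\right)}{9074} = \left(-3658 + \left(1061 - \left(12 + 841\right)\right)\right) 4399 \cdot \frac{1}{9074} = \left(-3658 + \left(1061 - 853\right)\right) 4399 \cdot \frac{1}{9074} = \left(-3658 + 208\right) 4399 \cdot \frac{1}{9074} = \left(-3450\right) 4399 \cdot \frac{1}{9074} = \left(-15176550\right) \frac{1}{9074} = - \frac{7588275}{4537}$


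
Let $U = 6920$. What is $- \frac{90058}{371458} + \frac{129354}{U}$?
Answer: $\frac{11856594193}{642622340} \approx 18.45$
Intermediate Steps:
$- \frac{90058}{371458} + \frac{129354}{U} = - \frac{90058}{371458} + \frac{129354}{6920} = \left(-90058\right) \frac{1}{371458} + 129354 \cdot \frac{1}{6920} = - \frac{45029}{185729} + \frac{64677}{3460} = \frac{11856594193}{642622340}$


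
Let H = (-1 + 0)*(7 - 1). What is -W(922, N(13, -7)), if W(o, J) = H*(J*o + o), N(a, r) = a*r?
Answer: -497880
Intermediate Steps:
H = -6 (H = -1*6 = -6)
W(o, J) = -6*o - 6*J*o (W(o, J) = -6*(J*o + o) = -6*(o + J*o) = -6*o - 6*J*o)
-W(922, N(13, -7)) = -(-6)*922*(1 + 13*(-7)) = -(-6)*922*(1 - 91) = -(-6)*922*(-90) = -1*497880 = -497880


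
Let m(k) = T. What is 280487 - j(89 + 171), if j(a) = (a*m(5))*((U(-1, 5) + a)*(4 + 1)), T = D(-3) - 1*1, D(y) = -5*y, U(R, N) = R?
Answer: -4433313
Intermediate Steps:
T = 14 (T = -5*(-3) - 1*1 = 15 - 1 = 14)
m(k) = 14
j(a) = 14*a*(-5 + 5*a) (j(a) = (a*14)*((-1 + a)*(4 + 1)) = (14*a)*((-1 + a)*5) = (14*a)*(-5 + 5*a) = 14*a*(-5 + 5*a))
280487 - j(89 + 171) = 280487 - 70*(89 + 171)*(-1 + (89 + 171)) = 280487 - 70*260*(-1 + 260) = 280487 - 70*260*259 = 280487 - 1*4713800 = 280487 - 4713800 = -4433313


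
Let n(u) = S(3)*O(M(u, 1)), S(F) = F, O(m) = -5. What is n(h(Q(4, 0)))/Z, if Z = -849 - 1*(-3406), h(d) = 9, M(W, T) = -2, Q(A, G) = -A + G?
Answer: -15/2557 ≈ -0.0058663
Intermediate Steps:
Q(A, G) = G - A
Z = 2557 (Z = -849 + 3406 = 2557)
n(u) = -15 (n(u) = 3*(-5) = -15)
n(h(Q(4, 0)))/Z = -15/2557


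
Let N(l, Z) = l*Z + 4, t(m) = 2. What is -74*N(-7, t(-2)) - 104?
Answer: 636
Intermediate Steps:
N(l, Z) = 4 + Z*l (N(l, Z) = Z*l + 4 = 4 + Z*l)
-74*N(-7, t(-2)) - 104 = -74*(4 + 2*(-7)) - 104 = -74*(4 - 14) - 104 = -74*(-10) - 104 = 740 - 104 = 636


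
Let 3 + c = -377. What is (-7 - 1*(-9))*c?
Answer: -760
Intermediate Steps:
c = -380 (c = -3 - 377 = -380)
(-7 - 1*(-9))*c = (-7 - 1*(-9))*(-380) = (-7 + 9)*(-380) = 2*(-380) = -760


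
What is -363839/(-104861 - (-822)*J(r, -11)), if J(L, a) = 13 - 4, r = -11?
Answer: 363839/97463 ≈ 3.7331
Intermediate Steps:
J(L, a) = 9
-363839/(-104861 - (-822)*J(r, -11)) = -363839/(-104861 - (-822)*9) = -363839/(-104861 - 1*(-7398)) = -363839/(-104861 + 7398) = -363839/(-97463) = -363839*(-1/97463) = 363839/97463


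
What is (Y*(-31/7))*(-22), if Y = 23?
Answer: 15686/7 ≈ 2240.9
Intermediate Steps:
(Y*(-31/7))*(-22) = (23*(-31/7))*(-22) = -713/7*(-22) = 15686/7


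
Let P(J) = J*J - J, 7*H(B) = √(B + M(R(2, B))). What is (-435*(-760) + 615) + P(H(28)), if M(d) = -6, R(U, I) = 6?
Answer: 16229557/49 - √22/7 ≈ 3.3122e+5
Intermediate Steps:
H(B) = √(-6 + B)/7 (H(B) = √(B - 6)/7 = √(-6 + B)/7)
P(J) = J² - J
(-435*(-760) + 615) + P(H(28)) = (-435*(-760) + 615) + (√(-6 + 28)/7)*(-1 + √(-6 + 28)/7) = (330600 + 615) + (√22/7)*(-1 + √22/7) = 331215 + √22*(-1 + √22/7)/7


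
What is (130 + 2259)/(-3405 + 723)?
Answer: -2389/2682 ≈ -0.89075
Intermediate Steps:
(130 + 2259)/(-3405 + 723) = 2389/(-2682) = 2389*(-1/2682) = -2389/2682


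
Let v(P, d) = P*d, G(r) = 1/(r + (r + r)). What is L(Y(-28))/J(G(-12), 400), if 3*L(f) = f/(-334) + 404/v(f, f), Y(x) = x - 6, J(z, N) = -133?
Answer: -7260/6418979 ≈ -0.0011310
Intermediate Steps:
G(r) = 1/(3*r) (G(r) = 1/(r + 2*r) = 1/(3*r))
Y(x) = -6 + x
L(f) = -f/1002 + 404/(3*f**2) (L(f) = (f/(-334) + 404/((f*f)))/3 = (f*(-1/334) + 404/(f**2))/3 = (-f/334 + 404/f**2)/3 = (404/f**2 - f/334)/3 = -f/1002 + 404/(3*f**2))
L(Y(-28))/J(G(-12), 400) = ((134936 - (-6 - 28)**3)/(1002*(-6 - 28)**2))/(-133) = ((1/1002)*(134936 - 1*(-34)**3)/(-34)**2)*(-1/133) = ((1/1002)*(1/1156)*(134936 - 1*(-39304)))*(-1/133) = ((1/1002)*(1/1156)*(134936 + 39304))*(-1/133) = ((1/1002)*(1/1156)*174240)*(-1/133) = (7260/48263)*(-1/133) = -7260/6418979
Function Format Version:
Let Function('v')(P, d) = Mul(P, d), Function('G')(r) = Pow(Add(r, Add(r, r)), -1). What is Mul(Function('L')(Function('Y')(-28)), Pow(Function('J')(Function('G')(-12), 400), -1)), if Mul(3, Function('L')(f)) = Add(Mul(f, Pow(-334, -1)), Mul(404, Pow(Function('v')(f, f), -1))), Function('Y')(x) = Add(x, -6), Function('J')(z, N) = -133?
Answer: Rational(-7260, 6418979) ≈ -0.0011310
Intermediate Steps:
Function('G')(r) = Mul(Rational(1, 3), Pow(r, -1)) (Function('G')(r) = Pow(Add(r, Mul(2, r)), -1) = Pow(Mul(3, r), -1) = Mul(Rational(1, 3), Pow(r, -1)))
Function('Y')(x) = Add(-6, x)
Function('L')(f) = Add(Mul(Rational(-1, 1002), f), Mul(Rational(404, 3), Pow(f, -2))) (Function('L')(f) = Mul(Rational(1, 3), Add(Mul(f, Pow(-334, -1)), Mul(404, Pow(Mul(f, f), -1)))) = Mul(Rational(1, 3), Add(Mul(f, Rational(-1, 334)), Mul(404, Pow(Pow(f, 2), -1)))) = Mul(Rational(1, 3), Add(Mul(Rational(-1, 334), f), Mul(404, Pow(f, -2)))) = Mul(Rational(1, 3), Add(Mul(404, Pow(f, -2)), Mul(Rational(-1, 334), f))) = Add(Mul(Rational(-1, 1002), f), Mul(Rational(404, 3), Pow(f, -2))))
Mul(Function('L')(Function('Y')(-28)), Pow(Function('J')(Function('G')(-12), 400), -1)) = Mul(Mul(Rational(1, 1002), Pow(Add(-6, -28), -2), Add(134936, Mul(-1, Pow(Add(-6, -28), 3)))), Pow(-133, -1)) = Mul(Mul(Rational(1, 1002), Pow(-34, -2), Add(134936, Mul(-1, Pow(-34, 3)))), Rational(-1, 133)) = Mul(Mul(Rational(1, 1002), Rational(1, 1156), Add(134936, Mul(-1, -39304))), Rational(-1, 133)) = Mul(Mul(Rational(1, 1002), Rational(1, 1156), Add(134936, 39304)), Rational(-1, 133)) = Mul(Mul(Rational(1, 1002), Rational(1, 1156), 174240), Rational(-1, 133)) = Mul(Rational(7260, 48263), Rational(-1, 133)) = Rational(-7260, 6418979)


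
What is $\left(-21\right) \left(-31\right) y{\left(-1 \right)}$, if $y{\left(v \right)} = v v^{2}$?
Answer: $-651$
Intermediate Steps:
$y{\left(v \right)} = v^{3}$
$\left(-21\right) \left(-31\right) y{\left(-1 \right)} = \left(-21\right) \left(-31\right) \left(-1\right)^{3} = 651 \left(-1\right) = -651$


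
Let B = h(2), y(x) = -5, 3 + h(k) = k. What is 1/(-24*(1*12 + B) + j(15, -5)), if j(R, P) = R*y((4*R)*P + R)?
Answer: -1/339 ≈ -0.0029499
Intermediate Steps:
h(k) = -3 + k
B = -1 (B = -3 + 2 = -1)
j(R, P) = -5*R (j(R, P) = R*(-5) = -5*R)
1/(-24*(1*12 + B) + j(15, -5)) = 1/(-24*(1*12 - 1) - 5*15) = 1/(-24*(12 - 1) - 75) = 1/(-24*11 - 75) = 1/(-264 - 75) = 1/(-339) = -1/339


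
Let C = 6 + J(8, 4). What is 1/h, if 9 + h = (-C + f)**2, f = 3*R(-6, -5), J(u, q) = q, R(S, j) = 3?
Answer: -1/8 ≈ -0.12500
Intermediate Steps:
C = 10 (C = 6 + 4 = 10)
f = 9 (f = 3*3 = 9)
h = -8 (h = -9 + (-1*10 + 9)**2 = -9 + (-10 + 9)**2 = -9 + (-1)**2 = -9 + 1 = -8)
1/h = 1/(-8) = -1/8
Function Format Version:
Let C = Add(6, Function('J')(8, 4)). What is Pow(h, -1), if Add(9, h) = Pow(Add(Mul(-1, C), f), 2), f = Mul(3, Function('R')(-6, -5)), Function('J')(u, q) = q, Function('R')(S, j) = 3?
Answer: Rational(-1, 8) ≈ -0.12500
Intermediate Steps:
C = 10 (C = Add(6, 4) = 10)
f = 9 (f = Mul(3, 3) = 9)
h = -8 (h = Add(-9, Pow(Add(Mul(-1, 10), 9), 2)) = Add(-9, Pow(Add(-10, 9), 2)) = Add(-9, Pow(-1, 2)) = Add(-9, 1) = -8)
Pow(h, -1) = Pow(-8, -1) = Rational(-1, 8)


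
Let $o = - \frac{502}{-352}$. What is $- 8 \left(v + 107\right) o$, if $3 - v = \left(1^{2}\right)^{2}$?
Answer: $- \frac{27359}{22} \approx -1243.6$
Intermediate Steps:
$o = \frac{251}{176}$ ($o = \left(-502\right) \left(- \frac{1}{352}\right) = \frac{251}{176} \approx 1.4261$)
$v = 2$ ($v = 3 - \left(1^{2}\right)^{2} = 3 - 1^{2} = 3 - 1 = 2$)
$- 8 \left(v + 107\right) o = - 8 \left(2 + 107\right) \frac{251}{176} = - 8 \cdot 109 \cdot \frac{251}{176} = \left(-8\right) \frac{27359}{176} = - \frac{27359}{22}$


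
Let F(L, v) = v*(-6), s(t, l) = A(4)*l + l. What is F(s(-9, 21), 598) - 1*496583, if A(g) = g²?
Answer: -500171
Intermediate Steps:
s(t, l) = 17*l (s(t, l) = 4²*l + l = 16*l + l = 17*l)
F(L, v) = -6*v
F(s(-9, 21), 598) - 1*496583 = -6*598 - 1*496583 = -3588 - 496583 = -500171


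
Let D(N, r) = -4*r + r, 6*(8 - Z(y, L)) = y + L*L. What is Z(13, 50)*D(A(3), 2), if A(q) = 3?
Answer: 2465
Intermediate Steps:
Z(y, L) = 8 - y/6 - L**2/6 (Z(y, L) = 8 - (y + L*L)/6 = 8 - (y + L**2)/6 = 8 + (-y/6 - L**2/6) = 8 - y/6 - L**2/6)
D(N, r) = -3*r
Z(13, 50)*D(A(3), 2) = (8 - 1/6*13 - 1/6*50**2)*(-3*2) = (8 - 13/6 - 1/6*2500)*(-6) = (8 - 13/6 - 1250/3)*(-6) = -2465/6*(-6) = 2465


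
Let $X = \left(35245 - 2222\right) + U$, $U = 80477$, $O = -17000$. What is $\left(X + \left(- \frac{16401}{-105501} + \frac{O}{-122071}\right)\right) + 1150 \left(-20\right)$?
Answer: $\frac{35318734341787}{390260987} \approx 90500.0$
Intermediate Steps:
$X = 113500$ ($X = \left(35245 - 2222\right) + 80477 = 33023 + 80477 = 113500$)
$\left(X + \left(- \frac{16401}{-105501} + \frac{O}{-122071}\right)\right) + 1150 \left(-20\right) = \left(113500 - \left(- \frac{17000}{122071} - \frac{497}{3197}\right)\right) + 1150 \left(-20\right) = \left(113500 - - \frac{115018287}{390260987}\right) - 23000 = \left(113500 + \left(\frac{497}{3197} + \frac{17000}{122071}\right)\right) - 23000 = \left(113500 + \frac{115018287}{390260987}\right) - 23000 = \frac{44294737042787}{390260987} - 23000 = \frac{35318734341787}{390260987}$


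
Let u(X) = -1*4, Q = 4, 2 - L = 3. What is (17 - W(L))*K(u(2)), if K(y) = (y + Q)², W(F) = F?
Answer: 0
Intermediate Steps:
L = -1 (L = 2 - 1*3 = 2 - 3 = -1)
u(X) = -4
K(y) = (4 + y)² (K(y) = (y + 4)² = (4 + y)²)
(17 - W(L))*K(u(2)) = (17 - 1*(-1))*(4 - 4)² = (17 + 1)*0² = 18*0 = 0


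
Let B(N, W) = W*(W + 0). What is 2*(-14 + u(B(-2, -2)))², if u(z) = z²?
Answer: 8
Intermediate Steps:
B(N, W) = W² (B(N, W) = W*W = W²)
2*(-14 + u(B(-2, -2)))² = 2*(-14 + ((-2)²)²)² = 2*(-14 + 4²)² = 2*(-14 + 16)² = 2*2² = 2*4 = 8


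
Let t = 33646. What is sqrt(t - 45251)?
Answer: I*sqrt(11605) ≈ 107.73*I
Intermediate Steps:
sqrt(t - 45251) = sqrt(33646 - 45251) = sqrt(-11605) = I*sqrt(11605)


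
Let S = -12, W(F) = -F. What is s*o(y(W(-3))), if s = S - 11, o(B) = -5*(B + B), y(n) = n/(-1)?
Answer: -690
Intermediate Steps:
y(n) = -n (y(n) = n*(-1) = -n)
o(B) = -10*B
s = -23 (s = -12 - 11 = -23)
s*o(y(W(-3))) = -(-230)*(-(-1)*(-3)) = -(-230)*(-1*3) = -(-230)*(-3) = -23*30 = -690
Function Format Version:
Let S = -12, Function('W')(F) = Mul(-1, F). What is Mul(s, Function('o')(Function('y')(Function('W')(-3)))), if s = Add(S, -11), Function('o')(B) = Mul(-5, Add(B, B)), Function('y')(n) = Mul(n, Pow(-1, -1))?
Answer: -690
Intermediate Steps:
Function('y')(n) = Mul(-1, n) (Function('y')(n) = Mul(n, -1) = Mul(-1, n))
Function('o')(B) = Mul(-10, B) (Function('o')(B) = Mul(-5, Mul(2, B)) = Mul(-10, B))
s = -23 (s = Add(-12, -11) = -23)
Mul(s, Function('o')(Function('y')(Function('W')(-3)))) = Mul(-23, Mul(-10, Mul(-1, Mul(-1, -3)))) = Mul(-23, Mul(-10, Mul(-1, 3))) = Mul(-23, Mul(-10, -3)) = Mul(-23, 30) = -690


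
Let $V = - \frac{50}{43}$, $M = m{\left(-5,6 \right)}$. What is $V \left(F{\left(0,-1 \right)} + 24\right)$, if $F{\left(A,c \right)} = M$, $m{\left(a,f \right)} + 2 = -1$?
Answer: $- \frac{1050}{43} \approx -24.419$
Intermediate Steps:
$m{\left(a,f \right)} = -3$ ($m{\left(a,f \right)} = -2 - 1 = -3$)
$M = -3$
$F{\left(A,c \right)} = -3$
$V = - \frac{50}{43}$ ($V = \left(-50\right) \frac{1}{43} = - \frac{50}{43} \approx -1.1628$)
$V \left(F{\left(0,-1 \right)} + 24\right) = - \frac{50 \left(-3 + 24\right)}{43} = \left(- \frac{50}{43}\right) 21 = - \frac{1050}{43}$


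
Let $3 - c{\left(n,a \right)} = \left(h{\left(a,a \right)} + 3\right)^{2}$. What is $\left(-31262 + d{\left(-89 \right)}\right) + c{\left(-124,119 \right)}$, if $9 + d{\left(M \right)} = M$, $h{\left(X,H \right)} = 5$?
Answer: $-31421$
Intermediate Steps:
$d{\left(M \right)} = -9 + M$
$c{\left(n,a \right)} = -61$ ($c{\left(n,a \right)} = 3 - \left(5 + 3\right)^{2} = 3 - 8^{2} = 3 - 64 = -61$)
$\left(-31262 + d{\left(-89 \right)}\right) + c{\left(-124,119 \right)} = \left(-31262 - 98\right) - 61 = -31360 - 61 = -31421$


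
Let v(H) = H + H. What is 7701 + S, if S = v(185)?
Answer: 8071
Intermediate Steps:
v(H) = 2*H
S = 370 (S = 2*185 = 370)
7701 + S = 7701 + 370 = 8071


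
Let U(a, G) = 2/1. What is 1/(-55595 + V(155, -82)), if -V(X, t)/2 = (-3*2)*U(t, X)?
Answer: -1/55571 ≈ -1.7995e-5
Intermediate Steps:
U(a, G) = 2 (U(a, G) = 2*1 = 2)
V(X, t) = 24 (V(X, t) = -2*(-3*2)*2 = -(-12)*2 = -2*(-12) = 24)
1/(-55595 + V(155, -82)) = 1/(-55595 + 24) = 1/(-55571) = -1/55571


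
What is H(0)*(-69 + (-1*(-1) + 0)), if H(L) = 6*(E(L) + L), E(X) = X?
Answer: 0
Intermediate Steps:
H(L) = 12*L (H(L) = 6*(L + L) = 6*(2*L) = 12*L)
H(0)*(-69 + (-1*(-1) + 0)) = (12*0)*(-69 + (-1*(-1) + 0)) = 0*(-69 + (1 + 0)) = 0*(-69 + 1) = 0*(-68) = 0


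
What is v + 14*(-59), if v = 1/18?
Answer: -14867/18 ≈ -825.94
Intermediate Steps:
v = 1/18 ≈ 0.055556
v + 14*(-59) = 1/18 + 14*(-59) = 1/18 - 826 = -14867/18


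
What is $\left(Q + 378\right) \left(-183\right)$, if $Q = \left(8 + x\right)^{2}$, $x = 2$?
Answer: $-87474$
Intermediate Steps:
$Q = 100$ ($Q = \left(8 + 2\right)^{2} = 10^{2} = 100$)
$\left(Q + 378\right) \left(-183\right) = \left(100 + 378\right) \left(-183\right) = 478 \left(-183\right) = -87474$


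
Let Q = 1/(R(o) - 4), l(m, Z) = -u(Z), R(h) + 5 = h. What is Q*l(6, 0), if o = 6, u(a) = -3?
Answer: -1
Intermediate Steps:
R(h) = -5 + h
l(m, Z) = 3 (l(m, Z) = -1*(-3) = 3)
Q = -⅓ (Q = 1/((-5 + 6) - 4) = 1/(1 - 4) = 1/(-3) = -⅓ ≈ -0.33333)
Q*l(6, 0) = -⅓*3 = -1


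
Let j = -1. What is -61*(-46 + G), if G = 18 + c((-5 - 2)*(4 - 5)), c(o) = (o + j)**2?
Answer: -488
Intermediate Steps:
c(o) = (-1 + o)**2 (c(o) = (o - 1)**2 = (-1 + o)**2)
G = 54 (G = 18 + (-1 + (-5 - 2)*(4 - 5))**2 = 18 + (-1 - 7*(-1))**2 = 18 + (-1 + 7)**2 = 18 + 6**2 = 18 + 36 = 54)
-61*(-46 + G) = -61*(-46 + 54) = -61*8 = -488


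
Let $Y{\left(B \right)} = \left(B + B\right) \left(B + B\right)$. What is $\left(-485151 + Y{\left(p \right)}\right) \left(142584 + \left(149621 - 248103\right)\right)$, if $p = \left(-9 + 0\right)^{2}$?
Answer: $-20238716514$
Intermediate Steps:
$p = 81$ ($p = \left(-9\right)^{2} = 81$)
$Y{\left(B \right)} = 4 B^{2}$ ($Y{\left(B \right)} = 2 B 2 B = 4 B^{2}$)
$\left(-485151 + Y{\left(p \right)}\right) \left(142584 + \left(149621 - 248103\right)\right) = \left(-485151 + 4 \cdot 81^{2}\right) \left(142584 + \left(149621 - 248103\right)\right) = \left(-485151 + 4 \cdot 6561\right) \left(142584 + \left(149621 - 248103\right)\right) = \left(-485151 + 26244\right) \left(142584 - 98482\right) = \left(-458907\right) 44102 = -20238716514$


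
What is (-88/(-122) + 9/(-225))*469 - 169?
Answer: 229566/1525 ≈ 150.54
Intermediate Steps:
(-88/(-122) + 9/(-225))*469 - 169 = (-88*(-1/122) + 9*(-1/225))*469 - 169 = (44/61 - 1/25)*469 - 169 = (1039/1525)*469 - 169 = 487291/1525 - 169 = 229566/1525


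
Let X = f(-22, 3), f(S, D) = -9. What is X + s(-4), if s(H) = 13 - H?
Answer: 8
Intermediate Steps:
X = -9
X + s(-4) = -9 + (13 - 1*(-4)) = -9 + (13 + 4) = -9 + 17 = 8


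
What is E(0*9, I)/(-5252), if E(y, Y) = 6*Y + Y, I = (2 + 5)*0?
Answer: 0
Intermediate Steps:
I = 0 (I = 7*0 = 0)
E(y, Y) = 7*Y
E(0*9, I)/(-5252) = (7*0)/(-5252) = 0*(-1/5252) = 0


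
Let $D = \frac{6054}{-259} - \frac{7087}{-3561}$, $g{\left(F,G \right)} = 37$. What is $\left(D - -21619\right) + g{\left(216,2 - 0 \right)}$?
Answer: $\frac{19953584383}{922299} \approx 21635.0$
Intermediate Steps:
$D = - \frac{19722761}{922299}$ ($D = 6054 \left(- \frac{1}{259}\right) - - \frac{7087}{3561} = - \frac{6054}{259} + \frac{7087}{3561} = - \frac{19722761}{922299} \approx -21.384$)
$\left(D - -21619\right) + g{\left(216,2 - 0 \right)} = \left(- \frac{19722761}{922299} - -21619\right) + 37 = \left(- \frac{19722761}{922299} + 21619\right) + 37 = \frac{19919459320}{922299} + 37 = \frac{19953584383}{922299}$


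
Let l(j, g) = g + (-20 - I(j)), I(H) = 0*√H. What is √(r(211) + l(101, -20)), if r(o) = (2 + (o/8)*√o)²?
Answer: √(9391627 + 6752*√211)/8 ≈ 385.07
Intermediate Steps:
I(H) = 0
l(j, g) = -20 + g (l(j, g) = g + (-20 - 1*0) = g + (-20 + 0) = g - 20 = -20 + g)
r(o) = (2 + o^(3/2)/8)² (r(o) = (2 + (o*(⅛))*√o)² = (2 + (o/8)*√o)² = (2 + o^(3/2)/8)²)
√(r(211) + l(101, -20)) = √((16 + 211^(3/2))²/64 + (-20 - 20)) = √((16 + 211*√211)²/64 - 40) = √(-40 + (16 + 211*√211)²/64)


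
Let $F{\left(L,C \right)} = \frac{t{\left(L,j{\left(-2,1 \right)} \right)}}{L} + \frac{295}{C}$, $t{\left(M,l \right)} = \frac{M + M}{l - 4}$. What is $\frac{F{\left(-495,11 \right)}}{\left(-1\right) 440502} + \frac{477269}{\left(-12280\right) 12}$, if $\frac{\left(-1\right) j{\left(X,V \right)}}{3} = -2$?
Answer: $- \frac{385443755263}{119006020320} \approx -3.2389$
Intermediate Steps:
$j{\left(X,V \right)} = 6$ ($j{\left(X,V \right)} = \left(-3\right) \left(-2\right) = 6$)
$t{\left(M,l \right)} = \frac{2 M}{-4 + l}$
$F{\left(L,C \right)} = 1 + \frac{295}{C}$ ($F{\left(L,C \right)} = \frac{2 L \frac{1}{-4 + 6}}{L} + \frac{295}{C} = \frac{2 L \frac{1}{2}}{L} + \frac{295}{C} = \frac{L}{L} + \frac{295}{C} = 1 + \frac{295}{C}$)
$\frac{F{\left(-495,11 \right)}}{\left(-1\right) 440502} + \frac{477269}{\left(-12280\right) 12} = \frac{\frac{1}{11} \left(295 + 11\right)}{\left(-1\right) 440502} + \frac{477269}{\left(-12280\right) 12} = \frac{\frac{1}{11} \cdot 306}{-440502} + \frac{477269}{-147360} = \frac{306}{11} \left(- \frac{1}{440502}\right) + 477269 \left(- \frac{1}{147360}\right) = - \frac{51}{807587} - \frac{477269}{147360} = - \frac{385443755263}{119006020320}$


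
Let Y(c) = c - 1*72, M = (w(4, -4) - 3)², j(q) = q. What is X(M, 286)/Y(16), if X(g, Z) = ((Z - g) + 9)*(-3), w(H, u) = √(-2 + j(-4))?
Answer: 219/14 + 9*I*√6/28 ≈ 15.643 + 0.78734*I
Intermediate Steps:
w(H, u) = I*√6 (w(H, u) = √(-2 - 4) = √(-6) = I*√6)
M = (-3 + I*√6)² (M = (I*√6 - 3)² = (-3 + I*√6)² ≈ 3.0 - 14.697*I)
X(g, Z) = -27 - 3*Z + 3*g (X(g, Z) = (9 + Z - g)*(-3) = -27 - 3*Z + 3*g)
Y(c) = -72 + c (Y(c) = c - 72 = -72 + c)
X(M, 286)/Y(16) = (-27 - 3*286 + 3*(3 - I*√6)²)/(-72 + 16) = (-27 - 858 + 3*(3 - I*√6)²)/(-56) = (-885 + 3*(3 - I*√6)²)*(-1/56) = 885/56 - 3*(3 - I*√6)²/56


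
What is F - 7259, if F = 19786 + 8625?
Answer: 21152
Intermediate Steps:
F = 28411
F - 7259 = 28411 - 7259 = 21152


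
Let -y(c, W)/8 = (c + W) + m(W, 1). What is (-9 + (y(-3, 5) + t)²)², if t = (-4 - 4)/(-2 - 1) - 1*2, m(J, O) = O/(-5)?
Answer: 1633048921/50625 ≈ 32258.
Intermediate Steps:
m(J, O) = -O/5 (m(J, O) = O*(-⅕) = -O/5)
y(c, W) = 8/5 - 8*W - 8*c (y(c, W) = -8*((c + W) - ⅕*1) = -8*((W + c) - ⅕) = -8*(-⅕ + W + c) = 8/5 - 8*W - 8*c)
t = ⅔ (t = -8/(-3) - 2 = -8*(-⅓) - 2 = 8/3 - 2 = ⅔ ≈ 0.66667)
(-9 + (y(-3, 5) + t)²)² = (-9 + ((8/5 - 8*5 - 8*(-3)) + ⅔)²)² = (-9 + ((8/5 - 40 + 24) + ⅔)²)² = (-9 + (-72/5 + ⅔)²)² = (-9 + (-206/15)²)² = (-9 + 42436/225)² = (40411/225)² = 1633048921/50625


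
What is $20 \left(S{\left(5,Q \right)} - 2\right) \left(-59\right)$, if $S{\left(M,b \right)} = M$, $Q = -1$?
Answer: $-3540$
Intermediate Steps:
$20 \left(S{\left(5,Q \right)} - 2\right) \left(-59\right) = 20 \left(5 - 2\right) \left(-59\right) = 20 \cdot 3 \left(-59\right) = 60 \left(-59\right) = -3540$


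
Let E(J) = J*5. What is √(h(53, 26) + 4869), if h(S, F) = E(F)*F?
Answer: √8249 ≈ 90.824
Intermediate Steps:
E(J) = 5*J
h(S, F) = 5*F² (h(S, F) = (5*F)*F = 5*F²)
√(h(53, 26) + 4869) = √(5*26² + 4869) = √(5*676 + 4869) = √(3380 + 4869) = √8249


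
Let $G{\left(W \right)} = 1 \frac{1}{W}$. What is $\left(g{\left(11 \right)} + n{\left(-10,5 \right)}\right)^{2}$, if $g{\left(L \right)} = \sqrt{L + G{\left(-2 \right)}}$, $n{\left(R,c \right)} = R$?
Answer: $\frac{\left(20 - \sqrt{42}\right)^{2}}{4} \approx 45.693$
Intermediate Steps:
$G{\left(W \right)} = \frac{1}{W}$
$g{\left(L \right)} = \sqrt{- \frac{1}{2} + L}$ ($g{\left(L \right)} = \sqrt{L + \frac{1}{-2}} = \sqrt{L - \frac{1}{2}} = \sqrt{- \frac{1}{2} + L}$)
$\left(g{\left(11 \right)} + n{\left(-10,5 \right)}\right)^{2} = \left(\frac{\sqrt{-2 + 4 \cdot 11}}{2} - 10\right)^{2} = \left(\frac{\sqrt{-2 + 44}}{2} - 10\right)^{2} = \left(\frac{\sqrt{42}}{2} - 10\right)^{2} = \left(-10 + \frac{\sqrt{42}}{2}\right)^{2}$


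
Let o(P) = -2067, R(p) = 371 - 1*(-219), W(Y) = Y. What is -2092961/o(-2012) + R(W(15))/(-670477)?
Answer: 107944691759/106605843 ≈ 1012.6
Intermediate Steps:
R(p) = 590 (R(p) = 371 + 219 = 590)
-2092961/o(-2012) + R(W(15))/(-670477) = -2092961/(-2067) + 590/(-670477) = -2092961*(-1/2067) + 590*(-1/670477) = 160997/159 - 590/670477 = 107944691759/106605843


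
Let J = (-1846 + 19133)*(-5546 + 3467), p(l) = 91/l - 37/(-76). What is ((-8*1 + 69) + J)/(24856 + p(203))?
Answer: -79210904848/54784685 ≈ -1445.9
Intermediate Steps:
p(l) = 37/76 + 91/l (p(l) = 91/l - 37*(-1/76) = 91/l + 37/76 = 37/76 + 91/l)
J = -35939673 (J = 17287*(-2079) = -35939673)
((-8*1 + 69) + J)/(24856 + p(203)) = ((-8*1 + 69) - 35939673)/(24856 + (37/76 + 91/203)) = ((-8 + 69) - 35939673)/(24856 + (37/76 + 91*(1/203))) = (61 - 35939673)/(24856 + (37/76 + 13/29)) = -35939612/(24856 + 2061/2204) = -35939612/54784685/2204 = -35939612*2204/54784685 = -79210904848/54784685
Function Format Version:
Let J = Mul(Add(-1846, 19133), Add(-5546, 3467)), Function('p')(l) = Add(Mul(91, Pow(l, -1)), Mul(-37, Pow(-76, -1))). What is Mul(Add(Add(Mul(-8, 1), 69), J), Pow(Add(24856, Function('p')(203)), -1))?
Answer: Rational(-79210904848, 54784685) ≈ -1445.9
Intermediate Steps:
Function('p')(l) = Add(Rational(37, 76), Mul(91, Pow(l, -1))) (Function('p')(l) = Add(Mul(91, Pow(l, -1)), Mul(-37, Rational(-1, 76))) = Add(Mul(91, Pow(l, -1)), Rational(37, 76)) = Add(Rational(37, 76), Mul(91, Pow(l, -1))))
J = -35939673 (J = Mul(17287, -2079) = -35939673)
Mul(Add(Add(Mul(-8, 1), 69), J), Pow(Add(24856, Function('p')(203)), -1)) = Mul(Add(Add(Mul(-8, 1), 69), -35939673), Pow(Add(24856, Add(Rational(37, 76), Mul(91, Pow(203, -1)))), -1)) = Mul(Add(Add(-8, 69), -35939673), Pow(Add(24856, Add(Rational(37, 76), Mul(91, Rational(1, 203)))), -1)) = Mul(Add(61, -35939673), Pow(Add(24856, Add(Rational(37, 76), Rational(13, 29))), -1)) = Mul(-35939612, Pow(Add(24856, Rational(2061, 2204)), -1)) = Mul(-35939612, Pow(Rational(54784685, 2204), -1)) = Mul(-35939612, Rational(2204, 54784685)) = Rational(-79210904848, 54784685)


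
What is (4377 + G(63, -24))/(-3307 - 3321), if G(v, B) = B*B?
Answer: -4953/6628 ≈ -0.74728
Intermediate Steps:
G(v, B) = B²
(4377 + G(63, -24))/(-3307 - 3321) = (4377 + (-24)²)/(-3307 - 3321) = (4377 + 576)/(-6628) = 4953*(-1/6628) = -4953/6628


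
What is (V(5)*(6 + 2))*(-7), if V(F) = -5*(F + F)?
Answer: 2800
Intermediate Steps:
V(F) = -10*F
(V(5)*(6 + 2))*(-7) = ((-10*5)*(6 + 2))*(-7) = -50*8*(-7) = -400*(-7) = 2800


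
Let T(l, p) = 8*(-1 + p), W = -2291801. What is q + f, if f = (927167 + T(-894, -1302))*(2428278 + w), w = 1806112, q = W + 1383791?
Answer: 3881846483760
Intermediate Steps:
q = -908010 (q = -2291801 + 1383791 = -908010)
T(l, p) = -8 + 8*p
f = 3881847391770 (f = (927167 + (-8 + 8*(-1302)))*(2428278 + 1806112) = (927167 + (-8 - 10416))*4234390 = (927167 - 10424)*4234390 = 916743*4234390 = 3881847391770)
q + f = -908010 + 3881847391770 = 3881846483760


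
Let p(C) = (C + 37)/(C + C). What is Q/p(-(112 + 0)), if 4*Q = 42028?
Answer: 2353568/75 ≈ 31381.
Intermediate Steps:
Q = 10507 (Q = (¼)*42028 = 10507)
p(C) = (37 + C)/(2*C) (p(C) = (37 + C)/((2*C)) = (37 + C)*(1/(2*C)) = (37 + C)/(2*C))
Q/p(-(112 + 0)) = 10507/(((37 - (112 + 0))/(2*((-(112 + 0)))))) = 10507/(((37 - 1*112)/(2*((-1*112))))) = 10507/(((½)*(37 - 112)/(-112))) = 10507/(((½)*(-1/112)*(-75))) = 10507/(75/224) = 10507*(224/75) = 2353568/75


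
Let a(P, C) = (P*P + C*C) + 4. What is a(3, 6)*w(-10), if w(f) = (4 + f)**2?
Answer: 1764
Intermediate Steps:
a(P, C) = 4 + C**2 + P**2 (a(P, C) = (P**2 + C**2) + 4 = (C**2 + P**2) + 4 = 4 + C**2 + P**2)
a(3, 6)*w(-10) = (4 + 6**2 + 3**2)*(4 - 10)**2 = (4 + 36 + 9)*(-6)**2 = 49*36 = 1764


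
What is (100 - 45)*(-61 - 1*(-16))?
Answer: -2475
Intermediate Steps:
(100 - 45)*(-61 - 1*(-16)) = 55*(-61 + 16) = 55*(-45) = -2475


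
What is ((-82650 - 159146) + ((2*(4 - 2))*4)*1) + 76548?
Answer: -165232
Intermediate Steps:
((-82650 - 159146) + ((2*(4 - 2))*4)*1) + 76548 = (-241796 + ((2*2)*4)*1) + 76548 = (-241796 + (4*4)*1) + 76548 = (-241796 + 16*1) + 76548 = (-241796 + 16) + 76548 = -241780 + 76548 = -165232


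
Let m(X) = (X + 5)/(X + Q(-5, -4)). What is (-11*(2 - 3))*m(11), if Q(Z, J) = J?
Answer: 176/7 ≈ 25.143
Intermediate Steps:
m(X) = (5 + X)/(-4 + X) (m(X) = (X + 5)/(X - 4) = (5 + X)/(-4 + X))
(-11*(2 - 3))*m(11) = (-11*(2 - 3))*((5 + 11)/(-4 + 11)) = (-11*(-1))*(16/7) = 11*((1/7)*16) = 11*(16/7) = 176/7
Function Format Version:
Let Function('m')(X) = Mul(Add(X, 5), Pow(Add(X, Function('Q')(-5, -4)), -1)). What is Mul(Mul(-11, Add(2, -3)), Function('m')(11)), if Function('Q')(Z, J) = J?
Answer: Rational(176, 7) ≈ 25.143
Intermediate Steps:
Function('m')(X) = Mul(Pow(Add(-4, X), -1), Add(5, X)) (Function('m')(X) = Mul(Add(X, 5), Pow(Add(X, -4), -1)) = Mul(Add(5, X), Pow(Add(-4, X), -1)) = Mul(Pow(Add(-4, X), -1), Add(5, X)))
Mul(Mul(-11, Add(2, -3)), Function('m')(11)) = Mul(Mul(-11, Add(2, -3)), Mul(Pow(Add(-4, 11), -1), Add(5, 11))) = Mul(Mul(-11, -1), Mul(Pow(7, -1), 16)) = Mul(11, Mul(Rational(1, 7), 16)) = Mul(11, Rational(16, 7)) = Rational(176, 7)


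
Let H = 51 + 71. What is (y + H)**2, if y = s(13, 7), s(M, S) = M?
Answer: 18225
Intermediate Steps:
H = 122
y = 13
(y + H)**2 = (13 + 122)**2 = 135**2 = 18225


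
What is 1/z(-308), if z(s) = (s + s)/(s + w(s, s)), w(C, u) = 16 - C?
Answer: -2/77 ≈ -0.025974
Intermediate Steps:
z(s) = s/8 (z(s) = (s + s)/(s + (16 - s)) = (2*s)/16 = (2*s)*(1/16) = s/8)
1/z(-308) = 1/((⅛)*(-308)) = 1/(-77/2) = -2/77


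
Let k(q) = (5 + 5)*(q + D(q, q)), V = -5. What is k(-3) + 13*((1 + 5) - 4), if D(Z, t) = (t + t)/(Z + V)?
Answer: 7/2 ≈ 3.5000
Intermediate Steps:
D(Z, t) = 2*t/(-5 + Z) (D(Z, t) = (t + t)/(Z - 5) = (2*t)/(-5 + Z) = 2*t/(-5 + Z))
k(q) = 10*q + 20*q/(-5 + q) (k(q) = (5 + 5)*(q + 2*q/(-5 + q)) = 10*(q + 2*q/(-5 + q)) = 10*q + 20*q/(-5 + q))
k(-3) + 13*((1 + 5) - 4) = 10*(-3)*(-3 - 3)/(-5 - 3) + 13*((1 + 5) - 4) = 10*(-3)*(-6)/(-8) + 13*(6 - 4) = 10*(-3)*(-1/8)*(-6) + 13*2 = -45/2 + 26 = 7/2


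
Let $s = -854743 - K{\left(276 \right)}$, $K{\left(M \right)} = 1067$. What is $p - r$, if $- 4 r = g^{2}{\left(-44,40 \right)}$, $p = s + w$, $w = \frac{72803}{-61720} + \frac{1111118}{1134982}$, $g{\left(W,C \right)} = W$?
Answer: $- \frac{29958265918059313}{35025544520} \approx -8.5533 \cdot 10^{5}$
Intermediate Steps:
$s = -855810$ ($s = -854743 - 1067 = -855810$)
$w = - \frac{7025945793}{35025544520}$ ($w = 72803 \left(- \frac{1}{61720}\right) + 1111118 \cdot \frac{1}{1134982} = - \frac{72803}{61720} + \frac{555559}{567491} = - \frac{7025945793}{35025544520} \approx -0.20059$)
$p = - \frac{29975218281606993}{35025544520}$ ($p = -855810 - \frac{7025945793}{35025544520} = - \frac{29975218281606993}{35025544520} \approx -8.5581 \cdot 10^{5}$)
$r = -484$ ($r = - \frac{\left(-44\right)^{2}}{4} = \left(- \frac{1}{4}\right) 1936 = -484$)
$p - r = - \frac{29975218281606993}{35025544520} - -484 = - \frac{29975218281606993}{35025544520} + 484 = - \frac{29958265918059313}{35025544520}$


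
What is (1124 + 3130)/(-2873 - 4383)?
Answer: -2127/3628 ≈ -0.58627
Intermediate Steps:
(1124 + 3130)/(-2873 - 4383) = 4254/(-7256) = 4254*(-1/7256) = -2127/3628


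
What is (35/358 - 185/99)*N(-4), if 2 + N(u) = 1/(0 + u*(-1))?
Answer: 439355/141768 ≈ 3.0991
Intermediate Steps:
N(u) = -2 - 1/u (N(u) = -2 + 1/(0 + u*(-1)) = -2 + 1/(0 - u) = -2 + 1/(-u) = -2 - 1/u)
(35/358 - 185/99)*N(-4) = (35/358 - 185/99)*(-2 - 1/(-4)) = (35*(1/358) - 185*1/99)*(-2 - 1*(-¼)) = (35/358 - 185/99)*(-2 + ¼) = -62765/35442*(-7/4) = 439355/141768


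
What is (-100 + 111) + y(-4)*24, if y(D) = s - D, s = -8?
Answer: -85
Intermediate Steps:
y(D) = -8 - D
(-100 + 111) + y(-4)*24 = (-100 + 111) + (-8 - 1*(-4))*24 = 11 + (-8 + 4)*24 = 11 - 4*24 = 11 - 96 = -85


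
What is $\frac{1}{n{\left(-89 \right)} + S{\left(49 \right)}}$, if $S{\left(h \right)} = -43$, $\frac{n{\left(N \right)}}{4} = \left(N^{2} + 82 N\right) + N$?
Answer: $\frac{1}{2093} \approx 0.00047778$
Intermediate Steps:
$n{\left(N \right)} = 4 N^{2} + 332 N$ ($n{\left(N \right)} = 4 \left(\left(N^{2} + 82 N\right) + N\right) = 4 \left(N^{2} + 83 N\right) = 4 N^{2} + 332 N$)
$\frac{1}{n{\left(-89 \right)} + S{\left(49 \right)}} = \frac{1}{4 \left(-89\right) \left(83 - 89\right) - 43} = \frac{1}{4 \left(-89\right) \left(-6\right) - 43} = \frac{1}{2136 - 43} = \frac{1}{2093}$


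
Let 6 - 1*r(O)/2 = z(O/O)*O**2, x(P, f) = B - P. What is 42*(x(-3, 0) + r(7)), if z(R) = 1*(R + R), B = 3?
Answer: -7476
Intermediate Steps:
x(P, f) = 3 - P
z(R) = 2*R (z(R) = 1*(2*R) = 2*R)
r(O) = 12 - 4*O**2 (r(O) = 12 - 2*2*(O/O)*O**2 = 12 - 2*2*1*O**2 = 12 - 4*O**2)
42*(x(-3, 0) + r(7)) = 42*((3 - 1*(-3)) + (12 - 4*7**2)) = 42*((3 + 3) + (12 - 4*49)) = 42*(6 + (12 - 196)) = 42*(6 - 184) = 42*(-178) = -7476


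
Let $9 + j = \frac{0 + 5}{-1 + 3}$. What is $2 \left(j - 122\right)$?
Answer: $-257$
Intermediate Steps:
$j = - \frac{13}{2}$ ($j = -9 + \frac{0 + 5}{-1 + 3} = -9 + \frac{5}{2} = - \frac{13}{2} \approx -6.5$)
$2 \left(j - 122\right) = 2 \left(- \frac{13}{2} - 122\right) = 2 \left(- \frac{257}{2}\right) = -257$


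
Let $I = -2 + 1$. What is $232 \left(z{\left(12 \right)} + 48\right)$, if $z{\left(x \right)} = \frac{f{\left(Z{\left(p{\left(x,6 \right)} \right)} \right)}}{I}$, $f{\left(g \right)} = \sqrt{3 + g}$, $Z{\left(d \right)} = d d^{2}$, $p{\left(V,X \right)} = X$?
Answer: $11136 - 232 \sqrt{219} \approx 7702.7$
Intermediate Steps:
$Z{\left(d \right)} = d^{3}$
$I = -1$
$z{\left(x \right)} = - \sqrt{219}$ ($z{\left(x \right)} = \frac{\sqrt{3 + 6^{3}}}{-1} = \sqrt{3 + 216} \left(-1\right) = \sqrt{219} \left(-1\right) = - \sqrt{219}$)
$232 \left(z{\left(12 \right)} + 48\right) = 232 \left(- \sqrt{219} + 48\right) = 232 \left(48 - \sqrt{219}\right) = 11136 - 232 \sqrt{219}$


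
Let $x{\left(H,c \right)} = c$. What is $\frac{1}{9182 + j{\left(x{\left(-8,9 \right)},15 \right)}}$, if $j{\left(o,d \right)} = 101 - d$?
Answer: $\frac{1}{9268} \approx 0.0001079$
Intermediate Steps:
$\frac{1}{9182 + j{\left(x{\left(-8,9 \right)},15 \right)}} = \frac{1}{9182 + \left(101 - 15\right)} = \frac{1}{9182 + 86} = \frac{1}{9268}$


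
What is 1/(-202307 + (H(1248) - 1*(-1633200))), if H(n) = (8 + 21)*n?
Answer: 1/1467085 ≈ 6.8162e-7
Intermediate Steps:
H(n) = 29*n
1/(-202307 + (H(1248) - 1*(-1633200))) = 1/(-202307 + (29*1248 - 1*(-1633200))) = 1/(-202307 + (36192 + 1633200)) = 1/(-202307 + 1669392) = 1/1467085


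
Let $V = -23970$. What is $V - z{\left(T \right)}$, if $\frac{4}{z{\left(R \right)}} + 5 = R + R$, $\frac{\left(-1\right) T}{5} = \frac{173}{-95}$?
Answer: $- \frac{6016546}{251} \approx -23970.0$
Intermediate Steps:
$T = \frac{173}{19}$ ($T = - 5 \frac{173}{-95} = - 5 \cdot 173 \left(- \frac{1}{95}\right) = \left(-5\right) \left(- \frac{173}{95}\right) = \frac{173}{19} \approx 9.1053$)
$z{\left(R \right)} = \frac{4}{-5 + 2 R}$ ($z{\left(R \right)} = \frac{4}{-5 + \left(R + R\right)} = \frac{4}{-5 + 2 R}$)
$V - z{\left(T \right)} = -23970 - \frac{4}{-5 + 2 \cdot \frac{173}{19}} = -23970 - \frac{4}{-5 + \frac{346}{19}} = -23970 - \frac{4}{\frac{251}{19}} = -23970 - 4 \cdot \frac{19}{251} = -23970 - \frac{76}{251} = - \frac{6016546}{251}$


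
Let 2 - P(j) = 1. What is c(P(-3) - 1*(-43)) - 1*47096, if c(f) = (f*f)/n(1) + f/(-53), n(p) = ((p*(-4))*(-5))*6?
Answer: -37429154/795 ≈ -47081.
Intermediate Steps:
P(j) = 1 (P(j) = 2 - 1*1 = 2 - 1 = 1)
n(p) = 120*p (n(p) = (-4*p*(-5))*6 = (20*p)*6 = 120*p)
c(f) = -f/53 + f²/120 (c(f) = (f*f)/((120*1)) + f/(-53) = f²/120 + f*(-1/53) = f²*(1/120) - f/53 = f²/120 - f/53 = -f/53 + f²/120)
c(P(-3) - 1*(-43)) - 1*47096 = (1 - 1*(-43))*(-120 + 53*(1 - 1*(-43)))/6360 - 1*47096 = (1 + 43)*(-120 + 53*(1 + 43))/6360 - 47096 = (1/6360)*44*(-120 + 53*44) - 47096 = (1/6360)*44*(-120 + 2332) - 47096 = (1/6360)*44*2212 - 47096 = 12166/795 - 47096 = -37429154/795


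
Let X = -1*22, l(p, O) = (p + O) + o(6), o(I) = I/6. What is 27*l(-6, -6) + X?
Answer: -319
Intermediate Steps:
o(I) = I/6 (o(I) = I*(⅙) = I/6)
l(p, O) = 1 + O + p (l(p, O) = (p + O) + (⅙)*6 = (O + p) + 1 = 1 + O + p)
X = -22
27*l(-6, -6) + X = 27*(1 - 6 - 6) - 22 = 27*(-11) - 22 = -297 - 22 = -319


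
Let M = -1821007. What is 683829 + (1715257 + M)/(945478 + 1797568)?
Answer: 937887148692/1371523 ≈ 6.8383e+5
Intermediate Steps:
683829 + (1715257 + M)/(945478 + 1797568) = 683829 + (1715257 - 1821007)/(945478 + 1797568) = 683829 - 105750/2743046 = 683829 - 105750*1/2743046 = 683829 - 52875/1371523 = 937887148692/1371523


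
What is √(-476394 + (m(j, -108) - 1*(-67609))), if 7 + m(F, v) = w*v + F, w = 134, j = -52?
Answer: 2*I*√105829 ≈ 650.63*I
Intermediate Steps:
m(F, v) = -7 + F + 134*v (m(F, v) = -7 + (134*v + F) = -7 + (F + 134*v) = -7 + F + 134*v)
√(-476394 + (m(j, -108) - 1*(-67609))) = √(-476394 + ((-7 - 52 + 134*(-108)) - 1*(-67609))) = √(-476394 + ((-7 - 52 - 14472) + 67609)) = √(-476394 + (-14531 + 67609)) = √(-476394 + 53078) = √(-423316) = 2*I*√105829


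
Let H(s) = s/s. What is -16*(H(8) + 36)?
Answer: -592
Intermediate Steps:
H(s) = 1
-16*(H(8) + 36) = -16*(1 + 36) = -16*37 = -592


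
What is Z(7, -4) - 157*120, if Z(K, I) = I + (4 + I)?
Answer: -18844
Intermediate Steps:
Z(K, I) = 4 + 2*I
Z(7, -4) - 157*120 = (4 + 2*(-4)) - 157*120 = (4 - 8) - 18840 = -4 - 18840 = -18844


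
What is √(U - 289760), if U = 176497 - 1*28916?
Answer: I*√142179 ≈ 377.07*I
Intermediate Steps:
U = 147581 (U = 176497 - 28916 = 147581)
√(U - 289760) = √(147581 - 289760) = √(-142179) = I*√142179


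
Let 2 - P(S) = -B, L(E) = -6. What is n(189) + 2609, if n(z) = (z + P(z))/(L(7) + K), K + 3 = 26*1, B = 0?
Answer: 44544/17 ≈ 2620.2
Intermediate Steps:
P(S) = 2 (P(S) = 2 - (-1)*0 = 2 - 1*0 = 2 + 0 = 2)
K = 23 (K = -3 + 26*1 = -3 + 26 = 23)
n(z) = 2/17 + z/17 (n(z) = (z + 2)/(-6 + 23) = (2 + z)/17 = (2 + z)*(1/17) = 2/17 + z/17)
n(189) + 2609 = (2/17 + (1/17)*189) + 2609 = (2/17 + 189/17) + 2609 = 191/17 + 2609 = 44544/17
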